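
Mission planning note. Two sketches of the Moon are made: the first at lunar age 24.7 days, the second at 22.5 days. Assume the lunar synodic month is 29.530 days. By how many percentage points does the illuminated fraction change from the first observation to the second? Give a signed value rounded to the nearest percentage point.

+22 pp

First observation: θ = 360°·24.7/29.530 = 301.1°, so f = 0.242.
Second observation: θ = 274.3°, f = 0.463.
Δf = 0.463 − 0.242 = +0.221, i.e. +22 pp.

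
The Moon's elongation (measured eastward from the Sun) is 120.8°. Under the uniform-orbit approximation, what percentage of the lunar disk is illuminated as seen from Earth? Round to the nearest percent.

f = (1 − cos 120.8°)/2 = (1 − (-0.512))/2 ≈ 0.756, i.e. 76%.

76%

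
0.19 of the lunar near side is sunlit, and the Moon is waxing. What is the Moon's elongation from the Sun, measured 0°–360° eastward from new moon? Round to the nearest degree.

52°

Invert f = (1 − cos θ)/2 to get cos θ = 1 − 2(0.19) = 0.620, hence θ₀ = arccos 0.620 = 51.7°.
The Moon is waxing (0°–180°), so θ = 51.7° directly.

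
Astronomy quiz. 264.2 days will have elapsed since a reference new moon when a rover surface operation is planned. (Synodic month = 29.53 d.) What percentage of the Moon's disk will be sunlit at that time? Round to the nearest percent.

264.2 d spans 8 complete synodic months (8 × 29.53 = 236.24 d) plus 27.96 d.
Elongation θ = 360° × 27.96/29.53 ≈ 340.9°.
With cos θ = 0.945, the lit fraction is (1 − 0.945)/2 ≈ 0.028, so 3%.

3%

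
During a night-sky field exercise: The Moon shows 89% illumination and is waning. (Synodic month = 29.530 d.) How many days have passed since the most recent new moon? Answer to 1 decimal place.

17.9 days

Invert f = (1 − cos θ)/2 to get cos θ = 1 − 2(0.89) = -0.780, hence θ₀ = arccos -0.780 = 141.3°.
Since the Moon is past full (waning), take the reflex angle: θ = 360° − 141.3° = 218.7°.
At 360°/29.530 d per day, 218.7° corresponds to 17.94 days.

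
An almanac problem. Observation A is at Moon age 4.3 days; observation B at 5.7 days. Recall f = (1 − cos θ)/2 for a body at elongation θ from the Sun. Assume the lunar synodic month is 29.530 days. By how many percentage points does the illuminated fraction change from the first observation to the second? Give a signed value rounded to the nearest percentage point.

θ₁ = 360° × 4.3/29.530 = 52.4°, f₁ = (1 − cos θ₁)/2 = 0.195.
θ₂ = 360° × 5.7/29.530 = 69.5°, f₂ = (1 − cos θ₂)/2 = 0.325.
Change = f₂ − f₁ = +0.130 → +13 percentage points.

+13 percentage points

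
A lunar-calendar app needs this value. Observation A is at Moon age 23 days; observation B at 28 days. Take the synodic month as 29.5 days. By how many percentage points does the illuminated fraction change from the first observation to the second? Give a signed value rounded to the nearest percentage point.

θ₁ = 360° × 23/29.5 = 280.7°, f₁ = (1 − cos θ₁)/2 = 0.407.
θ₂ = 360° × 28/29.5 = 341.7°, f₂ = (1 − cos θ₂)/2 = 0.025.
Change = f₂ − f₁ = -0.382 → -38 percentage points.

-38 pp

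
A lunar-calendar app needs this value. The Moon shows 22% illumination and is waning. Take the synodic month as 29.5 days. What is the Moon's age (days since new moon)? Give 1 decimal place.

24.9 days

cos θ = 1 − 2f = 0.560, giving a principal value of 55.9°.
A waning Moon lies in 180°–360°, so θ = 360° − 55.9° = 304.1°.
Age = 29.5 × 304.1°/360° ≈ 24.92 days.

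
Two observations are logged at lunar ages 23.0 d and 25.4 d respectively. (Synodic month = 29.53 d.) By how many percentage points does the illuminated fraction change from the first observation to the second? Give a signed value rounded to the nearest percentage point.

First observation: θ = 360°·23.0/29.53 = 280.4°, so f = 0.410.
Second observation: θ = 309.7°, f = 0.181.
Δf = 0.181 − 0.410 = -0.229, i.e. -23 pp.

-23 pp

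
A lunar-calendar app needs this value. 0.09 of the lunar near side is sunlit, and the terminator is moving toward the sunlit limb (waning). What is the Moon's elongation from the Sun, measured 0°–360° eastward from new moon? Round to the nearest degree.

cos θ = 1 − 2f = 0.820, giving a principal value of 34.9°.
A waning Moon lies in 180°–360°, so θ = 360° − 34.9° = 325.1°.

325°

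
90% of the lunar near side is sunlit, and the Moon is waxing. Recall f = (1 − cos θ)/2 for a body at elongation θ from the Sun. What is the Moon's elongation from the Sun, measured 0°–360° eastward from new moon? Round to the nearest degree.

143°

Invert f = (1 − cos θ)/2 to get cos θ = 1 − 2(0.90) = -0.800, hence θ₀ = arccos -0.800 = 143.1°.
Waxing ⇒ before full, so θ = 143.1°.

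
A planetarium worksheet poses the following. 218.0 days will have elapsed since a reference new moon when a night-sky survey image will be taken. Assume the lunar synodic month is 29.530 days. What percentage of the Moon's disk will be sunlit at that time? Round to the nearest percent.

218.0/29.530 = 7.382 lunations, so 7 complete cycles and 11.29 d into the next.
Phase angle: θ = 360°·(11.29 d)/(29.530 d) = 137.6°.
With cos θ = (-0.739), the lit fraction is (1 − (-0.739))/2 ≈ 0.869, so 87%.

87%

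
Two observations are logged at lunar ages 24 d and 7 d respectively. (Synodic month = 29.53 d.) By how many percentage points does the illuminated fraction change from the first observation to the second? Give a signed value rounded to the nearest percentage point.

+15 percentage points

First observation: θ = 360°·24/29.53 = 292.6°, so f = 0.308.
Second observation: θ = 85.3°, f = 0.459.
Δf = 0.459 − 0.308 = +0.151, i.e. +15 pp.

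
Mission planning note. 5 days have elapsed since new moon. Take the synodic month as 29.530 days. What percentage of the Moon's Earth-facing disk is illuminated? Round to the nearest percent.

Elongation θ = 360° × 5/29.530 ≈ 61.0°.
Illuminated fraction = (1 − cos 61.0°)/2 = (1 − 0.485)/2 ≈ 0.257, so 26%.

26%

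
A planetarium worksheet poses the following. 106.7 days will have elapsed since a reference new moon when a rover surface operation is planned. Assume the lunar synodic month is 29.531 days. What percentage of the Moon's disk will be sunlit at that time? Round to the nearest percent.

106.7 d spans 3 complete synodic months (3 × 29.531 = 88.59 d) plus 18.11 d.
Phase angle: θ = 360°·(18.11 d)/(29.531 d) = 220.7°.
cos 220.7° = (-0.758), so f = (1 − (-0.758))/2 = 0.879, so 88%.

88%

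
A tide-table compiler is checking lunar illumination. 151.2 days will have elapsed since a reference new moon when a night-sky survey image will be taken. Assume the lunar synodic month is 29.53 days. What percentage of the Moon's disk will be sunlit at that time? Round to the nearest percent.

14%

Reduce mod P: 151.2 − 5×29.53 = 3.55 d into the current lunation.
Phase angle: θ = 360°·(3.55 d)/(29.53 d) = 43.3°.
With cos θ = 0.728, the lit fraction is (1 − 0.728)/2 ≈ 0.136, so 14%.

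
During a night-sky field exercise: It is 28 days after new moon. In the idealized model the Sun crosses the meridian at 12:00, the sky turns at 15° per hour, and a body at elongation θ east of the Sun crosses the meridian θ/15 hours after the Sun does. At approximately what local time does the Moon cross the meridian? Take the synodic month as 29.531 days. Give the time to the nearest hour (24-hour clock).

11:00

Phase angle: θ = 360°·(28 d)/(29.531 d) = 341.3°.
The Moon trails the Sun by θ/15 = 341.3/15 ≈ 22.76 hours.
12:00 + 22.76 h ≈ 10:45 → 11:00 to the nearest hour.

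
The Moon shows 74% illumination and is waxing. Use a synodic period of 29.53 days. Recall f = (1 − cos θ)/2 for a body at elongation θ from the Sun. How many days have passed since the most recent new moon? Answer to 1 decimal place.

9.7 days

From f = (1 − cos θ)/2: cos θ = 1 − 2×0.74 = -0.480; arccos → 118.7°.
The Moon is waxing (0°–180°), so θ = 118.7° directly.
Age = 29.53 × 118.7°/360° ≈ 9.74 days.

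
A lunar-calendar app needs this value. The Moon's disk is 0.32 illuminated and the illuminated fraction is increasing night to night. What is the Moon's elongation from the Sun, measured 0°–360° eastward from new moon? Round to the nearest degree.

From f = (1 − cos θ)/2: cos θ = 1 − 2×0.32 = 0.360; arccos → 68.9°.
Before full moon the principal value applies: θ = 68.9°.

69°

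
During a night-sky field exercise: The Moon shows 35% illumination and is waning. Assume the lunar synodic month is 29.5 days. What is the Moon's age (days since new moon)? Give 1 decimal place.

cos θ = 1 − 2f = 0.300, giving a principal value of 72.5°.
Since the Moon is past full (waning), take the reflex angle: θ = 360° − 72.5° = 287.5°.
At 360°/29.5 d per day, 287.5° corresponds to 23.56 days.

23.6 days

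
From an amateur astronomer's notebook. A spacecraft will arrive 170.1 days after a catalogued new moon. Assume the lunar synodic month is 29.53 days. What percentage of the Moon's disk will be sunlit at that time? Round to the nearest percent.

47%

170.1/29.53 = 5.760 lunations, so 5 complete cycles and 22.45 d into the next.
Elongation θ = 360° × 22.45/29.53 ≈ 273.7°.
cos 273.7° = 0.064, so f = (1 − 0.064)/2 = 0.468, so 47%.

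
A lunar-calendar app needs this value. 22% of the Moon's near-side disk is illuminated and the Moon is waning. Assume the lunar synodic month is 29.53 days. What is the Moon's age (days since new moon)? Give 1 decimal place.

24.9 days

From f = (1 − cos θ)/2: cos θ = 1 − 2×0.22 = 0.560; arccos → 55.9°.
Waning ⇒ past full, so θ = 360° − 55.9° = 304.1°.
At 360°/29.53 d per day, 304.1° corresponds to 24.94 days.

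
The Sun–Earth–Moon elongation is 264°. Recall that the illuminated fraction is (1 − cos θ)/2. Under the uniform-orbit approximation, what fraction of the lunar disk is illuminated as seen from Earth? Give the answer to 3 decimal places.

0.552

f = (1 − cos 264°)/2 = (1 − (-0.105))/2 ≈ 0.552.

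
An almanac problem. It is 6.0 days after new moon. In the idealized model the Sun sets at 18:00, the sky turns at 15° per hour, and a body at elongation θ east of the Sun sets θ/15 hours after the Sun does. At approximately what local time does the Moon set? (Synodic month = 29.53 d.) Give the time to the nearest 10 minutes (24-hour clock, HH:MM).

22:50

The Moon has covered 6.0/29.53 of its cycle, so θ ≈ 360° × 6.0/29.53 = 73.1°.
The Moon trails the Sun by θ/15 = 73.1/15 ≈ 4.88 hours.
18:00 + 4.876 h ≈ 22:53 → 22:50 to the nearest ten minutes.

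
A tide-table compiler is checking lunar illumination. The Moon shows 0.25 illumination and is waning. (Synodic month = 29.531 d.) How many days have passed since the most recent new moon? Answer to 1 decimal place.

From f = (1 − cos θ)/2: cos θ = 1 − 2×0.25 = 0.500; arccos → 60.0°.
A waning Moon lies in 180°–360°, so θ = 360° − 60.0° = 300.0°.
That fraction of the synodic month is 300.0/360 × 29.531 d ≈ 24.61 d.

24.6 days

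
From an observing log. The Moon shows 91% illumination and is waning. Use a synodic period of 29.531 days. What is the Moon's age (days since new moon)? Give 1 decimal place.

17.6 days

cos θ = 1 − 2f = -0.820, giving a principal value of 145.1°.
Since the Moon is past full (waning), take the reflex angle: θ = 360° − 145.1° = 214.9°.
At 360°/29.531 d per day, 214.9° corresponds to 17.63 days.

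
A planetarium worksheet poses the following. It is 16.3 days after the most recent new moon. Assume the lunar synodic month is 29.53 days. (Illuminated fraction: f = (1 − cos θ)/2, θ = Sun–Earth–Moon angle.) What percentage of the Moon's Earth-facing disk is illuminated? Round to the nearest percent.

97%

The Moon has covered 16.3/29.53 of its cycle, so θ ≈ 360° × 16.3/29.53 = 198.7°.
With cos θ = (-0.947), the lit fraction is (1 − (-0.947))/2 ≈ 0.974, so 97%.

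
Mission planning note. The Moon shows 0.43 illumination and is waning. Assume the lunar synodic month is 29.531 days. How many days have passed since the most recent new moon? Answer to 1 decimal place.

Invert f = (1 − cos θ)/2 to get cos θ = 1 − 2(0.43) = 0.140, hence θ₀ = arccos 0.140 = 82.0°.
Since the Moon is past full (waning), take the reflex angle: θ = 360° − 82.0° = 278.0°.
At 360°/29.531 d per day, 278.0° corresponds to 22.81 days.

22.8 days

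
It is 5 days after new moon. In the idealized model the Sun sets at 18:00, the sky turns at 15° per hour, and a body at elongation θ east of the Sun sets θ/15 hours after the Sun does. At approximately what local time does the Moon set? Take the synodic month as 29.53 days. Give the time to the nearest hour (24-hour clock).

The Moon has covered 5/29.53 of its cycle, so θ ≈ 360° × 5/29.53 = 61.0°.
At 15° of sky rotation per hour, 61.0° corresponds to a 4.06 h lag.
18:00 + 4.06 h ≈ 22:04 → 22:00 to the nearest hour.

22:00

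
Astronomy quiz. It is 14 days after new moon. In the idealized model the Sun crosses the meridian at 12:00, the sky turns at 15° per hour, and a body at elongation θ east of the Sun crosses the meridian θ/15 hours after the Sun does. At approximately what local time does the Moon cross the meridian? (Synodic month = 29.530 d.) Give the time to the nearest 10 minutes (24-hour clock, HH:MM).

The Moon has covered 14/29.530 of its cycle, so θ ≈ 360° × 14/29.530 = 170.7°.
The Moon trails the Sun by θ/15 = 170.7/15 ≈ 11.38 hours.
12:00 + 11.378 h ≈ 23:23 → 23:20 to the nearest ten minutes.

23:20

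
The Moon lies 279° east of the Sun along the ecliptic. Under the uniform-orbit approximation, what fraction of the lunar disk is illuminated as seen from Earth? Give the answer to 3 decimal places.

Half-versine of 279°: (1 − 0.156)/2 = 0.422.

0.422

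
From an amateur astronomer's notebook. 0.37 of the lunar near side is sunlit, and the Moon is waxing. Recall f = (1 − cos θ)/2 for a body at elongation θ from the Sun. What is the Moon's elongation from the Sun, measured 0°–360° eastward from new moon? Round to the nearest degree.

75°

Invert f = (1 − cos θ)/2 to get cos θ = 1 − 2(0.37) = 0.260, hence θ₀ = arccos 0.260 = 74.9°.
The Moon is waxing (0°–180°), so θ = 74.9° directly.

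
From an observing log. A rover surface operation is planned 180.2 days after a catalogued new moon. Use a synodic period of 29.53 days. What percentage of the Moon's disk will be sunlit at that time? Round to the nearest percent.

10%

Reduce mod P: 180.2 − 6×29.53 = 3.02 d into the current lunation.
Elongation θ = 360° × 3.02/29.53 ≈ 36.8°.
With cos θ = 0.801, the lit fraction is (1 − 0.801)/2 ≈ 0.100, so 10%.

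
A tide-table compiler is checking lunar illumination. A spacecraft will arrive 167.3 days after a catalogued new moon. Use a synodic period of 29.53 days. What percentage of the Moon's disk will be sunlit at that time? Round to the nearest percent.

167.3 d spans 5 complete synodic months (5 × 29.53 = 147.65 d) plus 19.65 d.
Phase angle: θ = 360°·(19.65 d)/(29.53 d) = 239.6°.
With cos θ = (-0.507), the lit fraction is (1 − (-0.507))/2 ≈ 0.753, so 75%.

75%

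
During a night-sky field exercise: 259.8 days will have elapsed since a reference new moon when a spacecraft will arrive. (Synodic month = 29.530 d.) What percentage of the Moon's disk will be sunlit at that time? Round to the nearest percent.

259.8/29.530 = 8.798 lunations, so 8 complete cycles and 23.56 d into the next.
Phase angle: θ = 360°·(23.56 d)/(29.530 d) = 287.2°.
With cos θ = 0.296, the lit fraction is (1 − 0.296)/2 ≈ 0.352, so 35%.

35%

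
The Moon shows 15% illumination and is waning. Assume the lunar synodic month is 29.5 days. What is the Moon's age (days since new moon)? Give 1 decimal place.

25.8 days

From f = (1 − cos θ)/2: cos θ = 1 − 2×0.15 = 0.700; arccos → 45.6°.
Waning ⇒ past full, so θ = 360° − 45.6° = 314.4°.
That fraction of the synodic month is 314.4/360 × 29.5 d ≈ 25.77 d.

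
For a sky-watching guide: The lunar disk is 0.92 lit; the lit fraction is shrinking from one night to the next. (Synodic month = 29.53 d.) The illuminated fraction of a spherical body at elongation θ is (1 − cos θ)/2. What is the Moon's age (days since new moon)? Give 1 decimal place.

Invert f = (1 − cos θ)/2 to get cos θ = 1 − 2(0.92) = -0.840, hence θ₀ = arccos -0.840 = 147.1°.
Waning ⇒ past full, so θ = 360° − 147.1° = 212.9°.
Age = 29.53 × 212.9°/360° ≈ 17.46 days.

17.5 days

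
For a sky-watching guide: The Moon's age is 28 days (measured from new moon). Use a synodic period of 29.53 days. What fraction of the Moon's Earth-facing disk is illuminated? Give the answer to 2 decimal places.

Phase angle: θ = 360°·(28 d)/(29.53 d) = 341.3°.
Illuminated fraction = (1 − cos 341.3°)/2 = (1 − 0.947)/2 ≈ 0.026.

0.03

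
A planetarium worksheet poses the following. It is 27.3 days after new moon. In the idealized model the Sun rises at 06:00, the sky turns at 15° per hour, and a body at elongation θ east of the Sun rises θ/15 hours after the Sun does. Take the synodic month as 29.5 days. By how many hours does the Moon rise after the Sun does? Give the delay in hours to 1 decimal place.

22.2 h

Elongation θ = 360° × 27.3/29.5 ≈ 333.2°.
At 15° of sky rotation per hour, 333.2° corresponds to a 22.21 h lag.
So the Moon rises 22.21 h after the Sun.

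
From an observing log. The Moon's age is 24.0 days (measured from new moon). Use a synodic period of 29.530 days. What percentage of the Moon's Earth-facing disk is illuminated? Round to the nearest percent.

Phase angle: θ = 360°·(24.0 d)/(29.530 d) = 292.6°.
cos 292.6° = 0.384, so f = (1 − 0.384)/2 = 0.308, so 31%.

31%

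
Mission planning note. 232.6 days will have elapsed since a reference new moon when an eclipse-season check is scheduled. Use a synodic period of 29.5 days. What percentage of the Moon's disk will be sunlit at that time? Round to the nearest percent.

13%

Reduce mod P: 232.6 − 7×29.5 = 26.10 d into the current lunation.
Elongation θ = 360° × 26.10/29.5 ≈ 318.5°.
cos 318.5° = 0.749, so f = (1 − 0.749)/2 = 0.125, so 13%.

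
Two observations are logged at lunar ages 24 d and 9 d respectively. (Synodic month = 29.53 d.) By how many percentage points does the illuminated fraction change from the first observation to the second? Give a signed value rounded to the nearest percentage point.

+36 pp

First observation: θ = 360°·24/29.53 = 292.6°, so f = 0.308.
Second observation: θ = 109.7°, f = 0.669.
Δf = 0.669 − 0.308 = +0.361, i.e. +36 pp.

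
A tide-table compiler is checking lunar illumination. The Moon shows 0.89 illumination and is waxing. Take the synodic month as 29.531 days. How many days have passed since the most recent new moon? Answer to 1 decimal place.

cos θ = 1 − 2f = -0.780, giving a principal value of 141.3°.
The Moon is waxing (0°–180°), so θ = 141.3° directly.
At 360°/29.531 d per day, 141.3° corresponds to 11.59 days.

11.6 days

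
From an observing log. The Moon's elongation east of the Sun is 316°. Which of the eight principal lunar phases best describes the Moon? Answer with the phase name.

waning crescent

The waning crescent sector spans roughly 292°–338°; 316° falls inside it.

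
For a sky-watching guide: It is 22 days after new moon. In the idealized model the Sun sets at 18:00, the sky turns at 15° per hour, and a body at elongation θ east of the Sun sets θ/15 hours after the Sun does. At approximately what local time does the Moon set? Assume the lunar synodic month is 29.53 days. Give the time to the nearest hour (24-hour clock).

Elongation θ = 360° × 22/29.53 ≈ 268.2°.
The Moon trails the Sun by θ/15 = 268.2/15 ≈ 17.88 hours.
18:00 + 17.88 h ≈ 11:53 → 12:00 to the nearest hour.

12:00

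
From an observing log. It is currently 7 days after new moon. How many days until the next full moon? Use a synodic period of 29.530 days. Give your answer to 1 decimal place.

Full moon occurs at elongation 180°, i.e. at age 29.530 × 180/360 = 14.765 d.
That is 14.765 − 7 = 7.765 days ahead.

7.8 days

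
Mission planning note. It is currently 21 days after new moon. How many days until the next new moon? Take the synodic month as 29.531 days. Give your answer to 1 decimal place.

The next new moon completes the synodic month: 29.531 − 21 = 8.531 days.

8.5 days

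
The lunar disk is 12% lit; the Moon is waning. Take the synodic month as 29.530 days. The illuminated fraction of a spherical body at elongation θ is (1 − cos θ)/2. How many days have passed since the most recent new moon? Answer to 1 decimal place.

26.2 days

From f = (1 − cos θ)/2: cos θ = 1 − 2×0.12 = 0.760; arccos → 40.5°.
Since the Moon is past full (waning), take the reflex angle: θ = 360° − 40.5° = 319.5°.
Age = 29.530 × 319.5°/360° ≈ 26.20 days.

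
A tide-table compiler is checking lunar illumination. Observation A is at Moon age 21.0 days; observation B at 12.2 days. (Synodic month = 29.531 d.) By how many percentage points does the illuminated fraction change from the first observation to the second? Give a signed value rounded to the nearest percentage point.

+31 percentage points

θ₁ = 360° × 21.0/29.531 = 256.0°, f₁ = (1 − cos θ₁)/2 = 0.621.
θ₂ = 360° × 12.2/29.531 = 148.7°, f₂ = (1 − cos θ₂)/2 = 0.927.
Change = f₂ − f₁ = +0.306 → +31 percentage points.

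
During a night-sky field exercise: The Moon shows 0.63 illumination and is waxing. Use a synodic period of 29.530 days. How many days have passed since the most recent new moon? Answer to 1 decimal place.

Invert f = (1 − cos θ)/2 to get cos θ = 1 − 2(0.63) = -0.260, hence θ₀ = arccos -0.260 = 105.1°.
The Moon is waxing (0°–180°), so θ = 105.1° directly.
At 360°/29.530 d per day, 105.1° corresponds to 8.62 days.

8.6 days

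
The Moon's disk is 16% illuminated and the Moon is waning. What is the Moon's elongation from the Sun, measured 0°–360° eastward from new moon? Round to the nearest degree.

313°

Invert f = (1 − cos θ)/2 to get cos θ = 1 − 2(0.16) = 0.680, hence θ₀ = arccos 0.680 = 47.2°.
Waning ⇒ past full, so θ = 360° − 47.2° = 312.8°.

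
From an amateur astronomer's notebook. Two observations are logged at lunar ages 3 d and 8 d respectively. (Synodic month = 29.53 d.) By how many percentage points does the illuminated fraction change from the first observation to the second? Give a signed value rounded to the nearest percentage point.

+47 pp

First observation: θ = 360°·3/29.53 = 36.6°, so f = 0.098.
Second observation: θ = 97.5°, f = 0.566.
Δf = 0.566 − 0.098 = +0.467, i.e. +47 pp.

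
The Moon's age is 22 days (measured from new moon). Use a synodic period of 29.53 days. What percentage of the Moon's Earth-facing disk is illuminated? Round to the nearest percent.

52%

Phase angle: θ = 360°·(22 d)/(29.53 d) = 268.2°.
cos 268.2° = (-0.031), so f = (1 − (-0.031))/2 = 0.516, so 52%.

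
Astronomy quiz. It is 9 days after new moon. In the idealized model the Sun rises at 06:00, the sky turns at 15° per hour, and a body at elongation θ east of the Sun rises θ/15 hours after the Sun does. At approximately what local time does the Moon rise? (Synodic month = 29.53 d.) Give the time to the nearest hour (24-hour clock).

13:00

Elongation θ = 360° × 9/29.53 ≈ 109.7°.
Delay after the Sun = 109.7° / (15°/h) ≈ 7.31 h.
06:00 + 7.31 h ≈ 13:19 → 13:00 to the nearest hour.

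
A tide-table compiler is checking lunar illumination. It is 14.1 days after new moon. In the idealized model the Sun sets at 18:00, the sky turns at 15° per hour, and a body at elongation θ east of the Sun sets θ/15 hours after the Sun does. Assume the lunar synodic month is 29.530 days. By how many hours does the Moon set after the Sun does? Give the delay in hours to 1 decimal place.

11.5 h

Phase angle: θ = 360°·(14.1 d)/(29.530 d) = 171.9°.
Delay after the Sun = 171.9° / (15°/h) ≈ 11.46 h.
So the Moon sets 11.46 h after the Sun.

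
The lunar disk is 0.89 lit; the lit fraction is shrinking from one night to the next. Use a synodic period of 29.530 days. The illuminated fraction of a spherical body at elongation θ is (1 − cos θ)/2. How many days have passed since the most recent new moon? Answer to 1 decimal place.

17.9 days

cos θ = 1 − 2f = -0.780, giving a principal value of 141.3°.
Since the Moon is past full (waning), take the reflex angle: θ = 360° − 141.3° = 218.7°.
That fraction of the synodic month is 218.7/360 × 29.530 d ≈ 17.94 d.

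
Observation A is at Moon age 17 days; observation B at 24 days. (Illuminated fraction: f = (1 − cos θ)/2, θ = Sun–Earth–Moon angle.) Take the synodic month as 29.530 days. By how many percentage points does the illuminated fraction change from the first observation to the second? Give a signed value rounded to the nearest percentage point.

-64 percentage points

θ₁ = 360° × 17/29.530 = 207.2°, f₁ = (1 − cos θ₁)/2 = 0.945.
θ₂ = 360° × 24/29.530 = 292.6°, f₂ = (1 − cos θ₂)/2 = 0.308.
Change = f₂ − f₁ = -0.637 → -64 percentage points.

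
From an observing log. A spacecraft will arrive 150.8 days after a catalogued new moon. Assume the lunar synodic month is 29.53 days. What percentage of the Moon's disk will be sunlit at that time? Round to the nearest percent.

Reduce mod P: 150.8 − 5×29.53 = 3.15 d into the current lunation.
The Moon has covered 3.15/29.53 of its cycle, so θ ≈ 360° × 3.15/29.53 = 38.4°.
cos 38.4° = 0.784, so f = (1 − 0.784)/2 = 0.108, so 11%.

11%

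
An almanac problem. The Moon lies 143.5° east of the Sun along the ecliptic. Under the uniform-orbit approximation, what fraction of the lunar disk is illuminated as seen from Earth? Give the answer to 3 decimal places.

cos 143.5° = (-0.804), so f = (1 − (-0.804))/2 = 0.902.

0.902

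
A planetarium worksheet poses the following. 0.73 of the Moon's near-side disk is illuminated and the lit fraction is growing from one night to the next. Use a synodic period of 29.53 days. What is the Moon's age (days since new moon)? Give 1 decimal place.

From f = (1 − cos θ)/2: cos θ = 1 − 2×0.73 = -0.460; arccos → 117.4°.
Waxing ⇒ before full, so θ = 117.4°.
That fraction of the synodic month is 117.4/360 × 29.53 d ≈ 9.63 d.

9.6 days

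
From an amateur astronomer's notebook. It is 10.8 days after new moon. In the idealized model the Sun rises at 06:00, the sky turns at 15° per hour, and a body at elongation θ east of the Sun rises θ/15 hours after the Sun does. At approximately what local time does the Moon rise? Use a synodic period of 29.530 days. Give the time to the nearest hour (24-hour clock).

15:00

Phase angle: θ = 360°·(10.8 d)/(29.530 d) = 131.7°.
At 15° of sky rotation per hour, 131.7° corresponds to a 8.78 h lag.
06:00 + 8.78 h ≈ 14:47 → 15:00 to the nearest hour.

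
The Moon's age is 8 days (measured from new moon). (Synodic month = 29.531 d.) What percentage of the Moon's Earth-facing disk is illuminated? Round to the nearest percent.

The Moon has covered 8/29.531 of its cycle, so θ ≈ 360° × 8/29.531 = 97.5°.
With cos θ = (-0.131), the lit fraction is (1 − (-0.131))/2 ≈ 0.565, so 57%.

57%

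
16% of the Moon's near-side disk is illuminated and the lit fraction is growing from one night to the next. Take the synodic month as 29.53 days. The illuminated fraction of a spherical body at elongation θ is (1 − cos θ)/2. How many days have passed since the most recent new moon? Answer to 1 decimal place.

From f = (1 − cos θ)/2: cos θ = 1 − 2×0.16 = 0.680; arccos → 47.2°.
Before full moon the principal value applies: θ = 47.2°.
At 360°/29.53 d per day, 47.2° corresponds to 3.87 days.

3.9 days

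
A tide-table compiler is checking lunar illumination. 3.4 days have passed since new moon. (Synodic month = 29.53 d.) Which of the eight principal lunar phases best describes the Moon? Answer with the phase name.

waxing crescent

θ ≈ 360° × 3.4/29.53 = 41°, which falls in the waxing crescent sector.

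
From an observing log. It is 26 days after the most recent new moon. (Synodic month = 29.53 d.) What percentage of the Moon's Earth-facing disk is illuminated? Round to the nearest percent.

13%

Elongation θ = 360° × 26/29.53 ≈ 317.0°.
With cos θ = 0.731, the lit fraction is (1 − 0.731)/2 ≈ 0.135, so 13%.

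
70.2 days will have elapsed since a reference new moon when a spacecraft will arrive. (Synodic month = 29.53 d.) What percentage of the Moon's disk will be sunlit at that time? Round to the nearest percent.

86%

Reduce mod P: 70.2 − 2×29.53 = 11.14 d into the current lunation.
Elongation θ = 360° × 11.14/29.53 ≈ 135.8°.
With cos θ = (-0.717), the lit fraction is (1 − (-0.717))/2 ≈ 0.859, so 86%.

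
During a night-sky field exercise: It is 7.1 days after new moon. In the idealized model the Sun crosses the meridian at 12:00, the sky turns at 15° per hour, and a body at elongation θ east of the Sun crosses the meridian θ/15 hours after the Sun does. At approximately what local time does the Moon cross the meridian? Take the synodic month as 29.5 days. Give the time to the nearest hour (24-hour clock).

Phase angle: θ = 360°·(7.1 d)/(29.5 d) = 86.6°.
Delay after the Sun = 86.6° / (15°/h) ≈ 5.78 h.
12:00 + 5.78 h ≈ 17:47 → 18:00 to the nearest hour.

18:00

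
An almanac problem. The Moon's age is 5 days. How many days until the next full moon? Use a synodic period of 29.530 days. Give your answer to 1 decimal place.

9.8 days

Full moon is 0.5 of the way through the cycle: age 0.5 × 29.530 = 14.765 d.
So 9.765 days remain (14.765 − 5).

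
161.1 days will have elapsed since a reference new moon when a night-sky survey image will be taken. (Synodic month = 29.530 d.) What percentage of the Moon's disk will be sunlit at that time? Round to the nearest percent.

98%

Reduce mod P: 161.1 − 5×29.530 = 13.45 d into the current lunation.
Elongation θ = 360° × 13.45/29.530 ≈ 164.0°.
Illuminated fraction = (1 − cos 164.0°)/2 = (1 − (-0.961))/2 ≈ 0.981, so 98%.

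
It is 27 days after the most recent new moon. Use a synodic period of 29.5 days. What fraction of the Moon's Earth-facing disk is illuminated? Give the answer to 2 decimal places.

Elongation θ = 360° × 27/29.5 ≈ 329.5°.
Illuminated fraction = (1 − cos 329.5°)/2 = (1 − 0.862)/2 ≈ 0.069.

0.07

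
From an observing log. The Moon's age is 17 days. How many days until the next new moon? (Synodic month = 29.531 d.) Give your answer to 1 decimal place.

12.5 days

One full lunation from the last new moon is 29.531 d; remaining = 29.531 − 17 = 12.531 d.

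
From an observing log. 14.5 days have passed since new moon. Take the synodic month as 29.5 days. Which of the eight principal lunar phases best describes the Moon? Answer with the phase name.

At 14.5/29.5 of the cycle, θ ≈ 177° — the full moon range.

full moon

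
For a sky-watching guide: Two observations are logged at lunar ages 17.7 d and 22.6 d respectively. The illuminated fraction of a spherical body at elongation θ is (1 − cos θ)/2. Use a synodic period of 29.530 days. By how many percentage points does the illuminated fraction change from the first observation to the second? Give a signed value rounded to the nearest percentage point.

θ₁ = 360° × 17.7/29.530 = 215.8°, f₁ = (1 − cos θ₁)/2 = 0.906.
θ₂ = 360° × 22.6/29.530 = 275.5°, f₂ = (1 − cos θ₂)/2 = 0.452.
Change = f₂ − f₁ = -0.454 → -45 percentage points.

-45 percentage points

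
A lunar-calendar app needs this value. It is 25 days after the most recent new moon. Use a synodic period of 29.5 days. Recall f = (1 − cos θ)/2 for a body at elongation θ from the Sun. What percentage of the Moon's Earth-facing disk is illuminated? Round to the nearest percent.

21%

Elongation θ = 360° × 25/29.5 ≈ 305.1°.
cos 305.1° = 0.575, so f = (1 − 0.575)/2 = 0.213, so 21%.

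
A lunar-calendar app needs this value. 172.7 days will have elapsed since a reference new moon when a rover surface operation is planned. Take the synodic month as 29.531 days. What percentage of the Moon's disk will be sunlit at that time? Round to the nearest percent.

172.7/29.531 = 5.848 lunations, so 5 complete cycles and 25.04 d into the next.
Elongation θ = 360° × 25.04/29.531 ≈ 305.3°.
With cos θ = 0.578, the lit fraction is (1 − 0.578)/2 ≈ 0.211, so 21%.

21%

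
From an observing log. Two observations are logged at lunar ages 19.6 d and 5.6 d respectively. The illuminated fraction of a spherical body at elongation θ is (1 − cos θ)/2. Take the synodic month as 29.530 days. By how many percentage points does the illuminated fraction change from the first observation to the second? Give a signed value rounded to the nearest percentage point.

θ₁ = 360° × 19.6/29.530 = 238.9°, f₁ = (1 − cos θ₁)/2 = 0.758.
θ₂ = 360° × 5.6/29.530 = 68.3°, f₂ = (1 − cos θ₂)/2 = 0.315.
Change = f₂ − f₁ = -0.443 → -44 percentage points.

-44 percentage points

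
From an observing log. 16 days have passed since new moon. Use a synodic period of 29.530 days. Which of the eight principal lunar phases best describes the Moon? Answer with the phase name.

full moon

At 16/29.530 of the cycle, θ ≈ 195° — the full moon range.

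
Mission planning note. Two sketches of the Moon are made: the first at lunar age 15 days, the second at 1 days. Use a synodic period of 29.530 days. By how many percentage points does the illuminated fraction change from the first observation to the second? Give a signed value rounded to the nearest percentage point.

-99 pp

First observation: θ = 360°·15/29.530 = 182.9°, so f = 0.999.
Second observation: θ = 12.2°, f = 0.011.
Δf = 0.011 − 0.999 = -0.988, i.e. -99 pp.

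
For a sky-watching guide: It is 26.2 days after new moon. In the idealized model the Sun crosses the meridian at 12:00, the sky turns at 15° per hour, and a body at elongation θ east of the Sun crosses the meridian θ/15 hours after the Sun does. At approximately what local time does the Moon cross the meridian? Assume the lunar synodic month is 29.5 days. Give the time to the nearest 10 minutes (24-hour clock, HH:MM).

Phase angle: θ = 360°·(26.2 d)/(29.5 d) = 319.7°.
Delay after the Sun = 319.7° / (15°/h) ≈ 21.32 h.
12:00 + 21.315 h ≈ 09:19 → 09:20 to the nearest ten minutes.

09:20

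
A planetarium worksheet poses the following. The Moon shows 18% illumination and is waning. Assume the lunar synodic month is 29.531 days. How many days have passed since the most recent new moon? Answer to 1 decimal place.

cos θ = 1 − 2f = 0.640, giving a principal value of 50.2°.
Waning ⇒ past full, so θ = 360° − 50.2° = 309.8°.
Age = 29.531 × 309.8°/360° ≈ 25.41 days.

25.4 days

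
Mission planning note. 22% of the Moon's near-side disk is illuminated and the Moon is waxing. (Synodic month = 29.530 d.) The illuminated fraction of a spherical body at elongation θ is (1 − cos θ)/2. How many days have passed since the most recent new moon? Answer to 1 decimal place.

4.6 days

From f = (1 − cos θ)/2: cos θ = 1 − 2×0.22 = 0.560; arccos → 55.9°.
Before full moon the principal value applies: θ = 55.9°.
Age = 29.530 × 55.9°/360° ≈ 4.59 days.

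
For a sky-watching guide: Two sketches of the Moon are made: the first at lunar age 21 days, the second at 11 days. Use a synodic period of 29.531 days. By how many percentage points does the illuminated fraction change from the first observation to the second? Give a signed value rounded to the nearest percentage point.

θ₁ = 360° × 21/29.531 = 256.0°, f₁ = (1 − cos θ₁)/2 = 0.621.
θ₂ = 360° × 11/29.531 = 134.1°, f₂ = (1 − cos θ₂)/2 = 0.848.
Change = f₂ − f₁ = +0.227 → +23 percentage points.

+23 pp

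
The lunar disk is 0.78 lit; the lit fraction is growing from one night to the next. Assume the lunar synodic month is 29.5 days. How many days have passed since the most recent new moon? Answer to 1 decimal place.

10.2 days

cos θ = 1 − 2f = -0.560, giving a principal value of 124.1°.
Waxing ⇒ before full, so θ = 124.1°.
Age = 29.5 × 124.1°/360° ≈ 10.17 days.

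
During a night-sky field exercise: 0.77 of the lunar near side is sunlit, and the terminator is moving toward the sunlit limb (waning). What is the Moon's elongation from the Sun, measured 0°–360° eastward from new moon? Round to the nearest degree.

237°

cos θ = 1 − 2f = -0.540, giving a principal value of 122.7°.
Waning ⇒ past full, so θ = 360° − 122.7° = 237.3°.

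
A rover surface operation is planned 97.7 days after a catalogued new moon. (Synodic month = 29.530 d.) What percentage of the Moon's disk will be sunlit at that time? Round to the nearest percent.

68%

Reduce mod P: 97.7 − 3×29.530 = 9.11 d into the current lunation.
Phase angle: θ = 360°·(9.11 d)/(29.530 d) = 111.1°.
Illuminated fraction = (1 − cos 111.1°)/2 = (1 − (-0.359))/2 ≈ 0.680, so 68%.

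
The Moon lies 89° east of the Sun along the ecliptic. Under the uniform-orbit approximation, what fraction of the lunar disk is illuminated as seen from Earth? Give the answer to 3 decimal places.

0.491

cos 89° = 0.017, so f = (1 − 0.017)/2 = 0.491.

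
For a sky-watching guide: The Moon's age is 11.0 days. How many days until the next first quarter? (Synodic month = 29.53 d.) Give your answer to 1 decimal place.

First quarter occurs at elongation 90°, i.e. at age 29.53 × 90/360 = 7.383 d.
Already past this cycle's first quarter; the next is at 7.383 + 29.53 = 36.913 d, so 36.913 − 11.0 = 25.913 days.

25.9 days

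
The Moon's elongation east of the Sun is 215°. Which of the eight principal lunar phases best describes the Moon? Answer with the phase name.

The waning gibbous sector spans roughly 202°–248°; 215° falls inside it.

waning gibbous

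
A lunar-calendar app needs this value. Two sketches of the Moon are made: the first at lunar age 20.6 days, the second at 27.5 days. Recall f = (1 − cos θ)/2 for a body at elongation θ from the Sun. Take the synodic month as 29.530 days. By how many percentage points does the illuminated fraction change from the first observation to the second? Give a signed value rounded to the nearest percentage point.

θ₁ = 360° × 20.6/29.530 = 251.1°, f₁ = (1 − cos θ₁)/2 = 0.662.
θ₂ = 360° × 27.5/29.530 = 335.3°, f₂ = (1 − cos θ₂)/2 = 0.046.
Change = f₂ − f₁ = -0.616 → -62 percentage points.

-62 pp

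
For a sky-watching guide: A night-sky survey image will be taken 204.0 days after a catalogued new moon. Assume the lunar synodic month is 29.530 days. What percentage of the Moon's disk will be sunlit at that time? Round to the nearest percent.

8%

204.0 d spans 6 complete synodic months (6 × 29.530 = 177.18 d) plus 26.82 d.
Phase angle: θ = 360°·(26.82 d)/(29.530 d) = 327.0°.
With cos θ = 0.838, the lit fraction is (1 − 0.838)/2 ≈ 0.081, so 8%.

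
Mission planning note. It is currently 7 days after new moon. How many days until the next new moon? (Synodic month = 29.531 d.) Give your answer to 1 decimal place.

One full lunation from the last new moon is 29.531 d; remaining = 29.531 − 7 = 22.531 d.

22.5 days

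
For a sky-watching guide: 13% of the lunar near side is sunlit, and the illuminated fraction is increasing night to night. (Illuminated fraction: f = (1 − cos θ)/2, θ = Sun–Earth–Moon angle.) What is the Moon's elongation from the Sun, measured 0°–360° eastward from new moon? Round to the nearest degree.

42°

cos θ = 1 − 2f = 0.740, giving a principal value of 42.3°.
Waxing ⇒ before full, so θ = 42.3°.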